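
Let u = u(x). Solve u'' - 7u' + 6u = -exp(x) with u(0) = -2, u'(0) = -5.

u = -34*exp(x)/25 - 16*exp(6*x)/25 + x*exp(x)/5

Characteristic equation r² - 7r + 6 = 0 factors as (r - 1)(r - 6) = 0, so r = 1, 6.
Hence u_h = C1*exp(x) + C2*exp(6*x).
Since exp(x) solves the homogeneous equation (r = 1 is a root of multiplicity 1), multiply the trial by x. Try u_p = A*x*exp(x). Substituting into the equation and dividing by exp(x) gives A = 1/5, so u_p = x*exp(x)/5.
General solution: u = C1*exp(x) + C2*exp(6*x) + x*exp(x)/5.
Apply the initial conditions: u(0) = C1 + C2 = -2 and u'(0) = 1/5 + C1 + 6*C2 = -5. Solving gives C1 = -34/25, C2 = -16/25.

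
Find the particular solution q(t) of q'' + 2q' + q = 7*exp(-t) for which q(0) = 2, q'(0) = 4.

Characteristic equation r² + 2r + 1 = 0 has discriminant (2)² - 4·(1) = 0, so r = -1 is a repeated root.
Hence q_h = (C1 + C2*t)*exp(-t).
Since exp(-t) solves the homogeneous equation (r = -1 is a root of multiplicity 2), multiply the trial by t^2. Try q_p = A*t^2*exp(-t). Substituting into the equation and dividing by exp(-t) gives A = 7/2, so q_p = 7*t^2*exp(-t)/2.
General solution: q = C1*exp(-t) + 7*t^2*exp(-t)/2 + C2*t*exp(-t).
Apply the initial conditions: q(0) = C1 = 2 and q'(0) = C2 - C1 = 4. Solving gives C1 = 2, C2 = 6.

q = 2*exp(-t) + 6*t*exp(-t) + 7*t**2*exp(-t)/2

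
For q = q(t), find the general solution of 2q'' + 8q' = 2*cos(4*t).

q = C2 - cos(4*t)/32 + sin(4*t)/32 + C1*exp(-4*t)

Divide through by 2: q'' + 4q' = cos(4*t).
Characteristic equation r² + 4r = 0 factors as (r + 4)r = 0, so r = -4, 0.
Hence q_h = C1*exp(-4*t) + C2.
Try q_p = A*cos(4*t) + B*sin(4*t). Substituting and equating the coefficients of cos(4t) and sin(4t) gives A = -1/32, B = 1/32, so q_p = -cos(4*t)/32 + sin(4*t)/32.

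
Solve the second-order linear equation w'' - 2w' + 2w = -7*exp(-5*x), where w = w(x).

Characteristic equation r² - 2r + 2 = 0 has discriminant (-2)² - 4·(2) = -4 < 0, so r = 1 ± i.
Hence w_h = C1*cos(x)*exp(x) + C2*exp(x)*sin(x).
Try w_p = A*exp(-5*x). Substituting into the equation and dividing by exp(-5*x) gives A = -7/37, so w_p = -7*exp(-5*x)/37.

w = -7*exp(-5*x)/37 + C1*cos(x)*exp(x) + C2*exp(x)*sin(x)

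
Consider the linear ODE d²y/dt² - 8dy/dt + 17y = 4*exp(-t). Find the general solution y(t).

Characteristic equation r² - 8r + 17 = 0 has discriminant (-8)² - 4·(17) = -4 < 0, so r = 4 ± i.
Hence y_h = C1*cos(t)*exp(4*t) + C2*exp(4*t)*sin(t).
Try y_p = A*exp(-t). Substituting into the equation and dividing by exp(-t) gives A = 2/13, so y_p = 2*exp(-t)/13.

y = 2*exp(-t)/13 + C1*cos(t)*exp(4*t) + C2*exp(4*t)*sin(t)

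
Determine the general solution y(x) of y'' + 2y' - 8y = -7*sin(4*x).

y = 7*cos(4*x)/80 + 21*sin(4*x)/80 + C1*exp(2*x) + C2*exp(-4*x)

Characteristic equation r² + 2r - 8 = 0 factors as (r - 2)(r + 4) = 0, so r = 2, -4.
Hence y_h = C1*exp(2*x) + C2*exp(-4*x).
Try y_p = A*cos(4*x) + B*sin(4*x). Substituting and equating the coefficients of cos(4x) and sin(4x) gives A = 7/80, B = 21/80, so y_p = 7*cos(4*x)/80 + 21*sin(4*x)/80.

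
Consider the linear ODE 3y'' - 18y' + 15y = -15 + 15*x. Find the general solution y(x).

Divide through by 3: y'' - 6y' + 5y = -5 + 5*x.
Characteristic equation r² - 6r + 5 = 0 factors as (r - 1)(r - 5) = 0, so r = 1, 5.
Hence y_h = C1*exp(x) + C2*exp(5*x).
For the particular solution try y_p = A0 + A1*x. Substituting and matching coefficients of each power of x gives A0 = 1/5, A1 = 1, so y_p = 1/5 + x.

y = 1/5 + x + C1*exp(x) + C2*exp(5*x)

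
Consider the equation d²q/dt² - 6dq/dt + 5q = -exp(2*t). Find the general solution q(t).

q = exp(2*t)/3 + C1*exp(5*t) + C2*exp(t)

Characteristic equation r² - 6r + 5 = 0 factors as (r - 5)(r - 1) = 0, so r = 5, 1.
Hence q_h = C1*exp(5*t) + C2*exp(t).
Try q_p = A*exp(2*t). Substituting into the equation and dividing by exp(2*t) gives A = 1/3, so q_p = exp(2*t)/3.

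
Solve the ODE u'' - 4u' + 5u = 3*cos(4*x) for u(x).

Characteristic equation r² - 4r + 5 = 0 has discriminant (-4)² - 4·(5) = -4 < 0, so r = 2 ± i.
Hence u_h = C1*cos(x)*exp(2*x) + C2*exp(2*x)*sin(x).
Try u_p = A*cos(4*x) + B*sin(4*x). Substituting and equating the coefficients of cos(4x) and sin(4x) gives A = -33/377, B = -48/377, so u_p = -48*sin(4*x)/377 - 33*cos(4*x)/377.

u = -48*sin(4*x)/377 - 33*cos(4*x)/377 + C1*cos(x)*exp(2*x) + C2*exp(2*x)*sin(x)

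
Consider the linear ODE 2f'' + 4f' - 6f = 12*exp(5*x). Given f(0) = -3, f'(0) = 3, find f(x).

f = -21*exp(-3*x)/16 - 15*exp(x)/8 + 3*exp(5*x)/16

Divide through by 2: f'' + 2f' - 3f = 6*exp(5*x).
Characteristic equation r² + 2r - 3 = 0 factors as (r - 1)(r + 3) = 0, so r = 1, -3.
Hence f_h = C1*exp(x) + C2*exp(-3*x).
Try f_p = A*exp(5*x). Substituting into the equation and dividing by exp(5*x) gives A = 3/16, so f_p = 3*exp(5*x)/16.
General solution: f = 3*exp(5*x)/16 + C1*exp(x) + C2*exp(-3*x).
Apply the initial conditions: f(0) = 3/16 + C1 + C2 = -3 and f'(0) = 15/16 + C1 - 3*C2 = 3. Solving gives C1 = -15/8, C2 = -21/16.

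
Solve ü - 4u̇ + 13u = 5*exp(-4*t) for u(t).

Characteristic equation r² - 4r + 13 = 0 has discriminant (-4)² - 4·(13) = -36 < 0, so r = 2 ± 3i.
Hence u_h = C1*cos(3*t)*exp(2*t) + C2*exp(2*t)*sin(3*t).
Try u_p = A*exp(-4*t). Substituting into the equation and dividing by exp(-4*t) gives A = 1/9, so u_p = exp(-4*t)/9.

u = exp(-4*t)/9 + C1*cos(3*t)*exp(2*t) + C2*exp(2*t)*sin(3*t)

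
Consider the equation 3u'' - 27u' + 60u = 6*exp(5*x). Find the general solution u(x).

Divide through by 3: u'' - 9u' + 20u = 2*exp(5*x).
Characteristic equation r² - 9r + 20 = 0 factors as (r - 5)(r - 4) = 0, so r = 5, 4.
Hence u_h = C1*exp(5*x) + C2*exp(4*x).
Since exp(5*x) solves the homogeneous equation (r = 5 is a root of multiplicity 1), multiply the trial by x. Try u_p = A*x*exp(5*x). Substituting into the equation and dividing by exp(5*x) gives A = 2, so u_p = 2*x*exp(5*x).

u = C1*exp(5*x) + C2*exp(4*x) + 2*x*exp(5*x)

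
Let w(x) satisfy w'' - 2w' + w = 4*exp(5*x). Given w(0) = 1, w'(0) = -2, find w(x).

w = exp(5*x)/4 + 3*exp(x)/4 - 4*x*exp(x)

Characteristic equation r² - 2r + 1 = 0 has discriminant (-2)² - 4·(1) = 0, so r = 1 is a repeated root.
Hence w_h = (C1 + C2*x)*exp(x).
Try w_p = A*exp(5*x). Substituting into the equation and dividing by exp(5*x) gives A = 1/4, so w_p = exp(5*x)/4.
General solution: w = exp(5*x)/4 + C1*exp(x) + C2*x*exp(x).
Apply the initial conditions: w(0) = 1/4 + C1 = 1 and w'(0) = 5/4 + C1 + C2 = -2. Solving gives C1 = 3/4, C2 = -4.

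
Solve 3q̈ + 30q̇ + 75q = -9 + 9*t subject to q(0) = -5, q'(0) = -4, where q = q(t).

Divide through by 3: q'' + 10q' + 25q = -3 + 3*t.
Characteristic equation r² + 10r + 25 = 0 has discriminant (10)² - 4·(25) = 0, so r = -5 is a repeated root.
Hence q_h = (C1 + C2*t)*exp(-5*t).
For the particular solution try q_p = A0 + A1*t. Substituting and matching coefficients of each power of t gives A0 = -21/125, A1 = 3/25, so q_p = -21/125 + 3*t/25.
General solution: q = -21/125 + 3*t/25 + C1*exp(-5*t) + C2*t*exp(-5*t).
Apply the initial conditions: q(0) = -21/125 + C1 = -5 and q'(0) = 3/25 + C2 - 5*C1 = -4. Solving gives C1 = -604/125, C2 = -707/25.

q = -21/125 - 604*exp(-5*t)/125 + 3*t/25 - 707*t*exp(-5*t)/25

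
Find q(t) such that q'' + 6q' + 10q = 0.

Characteristic equation r² + 6r + 10 = 0 has discriminant (6)² - 4·(10) = -4 < 0, so r = -3 ± i.
Hence q_h = C1*cos(t)*exp(-3*t) + C2*exp(-3*t)*sin(t).

q = C1*cos(t)*exp(-3*t) + C2*exp(-3*t)*sin(t)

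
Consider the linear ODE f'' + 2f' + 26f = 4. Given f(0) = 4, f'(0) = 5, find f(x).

Characteristic equation r² + 2r + 26 = 0 has discriminant (2)² - 4·(26) = -100 < 0, so r = -1 ± 5i.
Hence f_h = C1*cos(5*x)*exp(-x) + C2*exp(-x)*sin(5*x).
For the particular solution try f_p = A0. Substituting and matching coefficients of each power of x gives A0 = 2/13, so f_p = 2/13.
General solution: f = 2/13 + C1*cos(5*x)*exp(-x) + C2*exp(-x)*sin(5*x).
Apply the initial conditions: f(0) = 2/13 + C1 = 4 and f'(0) = -C1 + 5*C2 = 5. Solving gives C1 = 50/13, C2 = 23/13.

f = 2/13 + 23*exp(-x)*sin(5*x)/13 + 50*cos(5*x)*exp(-x)/13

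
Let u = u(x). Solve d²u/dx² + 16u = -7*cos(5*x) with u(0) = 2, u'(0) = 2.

Characteristic equation r² + 16 = 0 has discriminant (0)² - 4·(16) = -64 < 0, so r = ± 4i.
Hence u_h = C1*cos(4*x) + C2*sin(4*x).
Try u_p = A*cos(5*x) + B*sin(5*x). Substituting and equating the coefficients of cos(5x) and sin(5x) gives A = 7/9, B = 0, so u_p = 7*cos(5*x)/9.
General solution: u = 7*cos(5*x)/9 + C1*cos(4*x) + C2*sin(4*x).
Apply the initial conditions: u(0) = 7/9 + C1 = 2 and u'(0) = 4*C2 = 2. Solving gives C1 = 11/9, C2 = 1/2.

u = sin(4*x)/2 + 7*cos(5*x)/9 + 11*cos(4*x)/9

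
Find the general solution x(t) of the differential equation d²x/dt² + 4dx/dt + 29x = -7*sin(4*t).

Characteristic equation r² + 4r + 29 = 0 has discriminant (4)² - 4·(29) = -100 < 0, so r = -2 ± 5i.
Hence x_h = C1*cos(5*t)*exp(-2*t) + C2*exp(-2*t)*sin(5*t).
Try x_p = A*cos(4*t) + B*sin(4*t). Substituting and equating the coefficients of cos(4t) and sin(4t) gives A = 112/425, B = -91/425, so x_p = -91*sin(4*t)/425 + 112*cos(4*t)/425.

x = -91*sin(4*t)/425 + 112*cos(4*t)/425 + C1*cos(5*t)*exp(-2*t) + C2*exp(-2*t)*sin(5*t)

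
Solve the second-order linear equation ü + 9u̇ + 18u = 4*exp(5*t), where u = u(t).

Characteristic equation r² + 9r + 18 = 0 factors as (r + 6)(r + 3) = 0, so r = -6, -3.
Hence u_h = C1*exp(-6*t) + C2*exp(-3*t).
Try u_p = A*exp(5*t). Substituting into the equation and dividing by exp(5*t) gives A = 1/22, so u_p = exp(5*t)/22.

u = exp(5*t)/22 + C1*exp(-6*t) + C2*exp(-3*t)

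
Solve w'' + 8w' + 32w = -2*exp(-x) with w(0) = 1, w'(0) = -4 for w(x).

w = -2*exp(-x)/25 + 3*exp(-4*x)*sin(4*x)/50 + 27*cos(4*x)*exp(-4*x)/25

Characteristic equation r² + 8r + 32 = 0 has discriminant (8)² - 4·(32) = -64 < 0, so r = -4 ± 4i.
Hence w_h = C1*cos(4*x)*exp(-4*x) + C2*exp(-4*x)*sin(4*x).
Try w_p = A*exp(-x). Substituting into the equation and dividing by exp(-x) gives A = -2/25, so w_p = -2*exp(-x)/25.
General solution: w = -2*exp(-x)/25 + C1*cos(4*x)*exp(-4*x) + C2*exp(-4*x)*sin(4*x).
Apply the initial conditions: w(0) = -2/25 + C1 = 1 and w'(0) = 2/25 - 4*C1 + 4*C2 = -4. Solving gives C1 = 27/25, C2 = 3/50.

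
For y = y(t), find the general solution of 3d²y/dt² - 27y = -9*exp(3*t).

Divide through by 3: y'' - 9y = -3*exp(3*t).
Characteristic equation r² - 9 = 0 factors as (r - 3)(r + 3) = 0, so r = 3, -3.
Hence y_h = C1*exp(3*t) + C2*exp(-3*t).
Since exp(3*t) solves the homogeneous equation (r = 3 is a root of multiplicity 1), multiply the trial by t. Try y_p = A*t*exp(3*t). Substituting into the equation and dividing by exp(3*t) gives A = -1/2, so y_p = -t*exp(3*t)/2.

y = C1*exp(3*t) + C2*exp(-3*t) - t*exp(3*t)/2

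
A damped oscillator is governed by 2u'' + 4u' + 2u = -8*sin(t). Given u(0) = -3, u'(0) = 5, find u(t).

u = -5*exp(-t) + 2*cos(t)

Divide through by 2: u'' + 2u' + u = -4*sin(t).
Characteristic equation r² + 2r + 1 = 0 has discriminant (2)² - 4·(1) = 0, so r = -1 is a repeated root.
Hence u_h = (C1 + C2*t)*exp(-t).
Try u_p = A*cos(t) + B*sin(t). Substituting and equating the coefficients of cos(t) and sin(t) gives A = 2, B = 0, so u_p = 2*cos(t).
General solution: u = 2*cos(t) + C1*exp(-t) + C2*t*exp(-t).
Apply the initial conditions: u(0) = 2 + C1 = -3 and u'(0) = C2 - C1 = 5. Solving gives C1 = -5, C2 = 0.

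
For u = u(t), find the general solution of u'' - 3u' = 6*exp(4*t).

u = C2 + 3*exp(4*t)/2 + C1*exp(3*t)

Characteristic equation r² - 3r = 0 factors as (r - 3)r = 0, so r = 3, 0.
Hence u_h = C1*exp(3*t) + C2.
Try u_p = A*exp(4*t). Substituting into the equation and dividing by exp(4*t) gives A = 3/2, so u_p = 3*exp(4*t)/2.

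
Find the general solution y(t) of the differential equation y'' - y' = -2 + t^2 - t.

y = C2 + t - t**2/2 - t**3/3 + C1*exp(t)

Characteristic equation r² - r = 0 factors as (r - 1)r = 0, so r = 1, 0.
Hence y_h = C1*exp(t) + C2.
Since 0 is a characteristic root (multiplicity 1), multiply the polynomial trial by t: try y_p = t*(A0 + A1*t + A2*t^2). Substituting and matching coefficients of each power of t gives A0 = 1, A1 = -1/2, A2 = -1/3, so y_p = t - t^2/2 - t^3/3.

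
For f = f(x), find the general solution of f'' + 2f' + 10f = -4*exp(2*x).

f = -2*exp(2*x)/9 + C1*cos(3*x)*exp(-x) + C2*exp(-x)*sin(3*x)

Characteristic equation r² + 2r + 10 = 0 has discriminant (2)² - 4·(10) = -36 < 0, so r = -1 ± 3i.
Hence f_h = C1*cos(3*x)*exp(-x) + C2*exp(-x)*sin(3*x).
Try f_p = A*exp(2*x). Substituting into the equation and dividing by exp(2*x) gives A = -2/9, so f_p = -2*exp(2*x)/9.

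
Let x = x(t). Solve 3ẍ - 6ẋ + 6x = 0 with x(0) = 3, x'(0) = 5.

x = 2*exp(t)*sin(t) + 3*cos(t)*exp(t)

Divide through by 3: x'' - 2x' + 2x = 0.
Characteristic equation r² - 2r + 2 = 0 has discriminant (-2)² - 4·(2) = -4 < 0, so r = 1 ± i.
Hence x_h = C1*cos(t)*exp(t) + C2*exp(t)*sin(t).
Apply the initial conditions: x(0) = C1 = 3 and x'(0) = C1 + C2 = 5. Solving gives C1 = 3, C2 = 2.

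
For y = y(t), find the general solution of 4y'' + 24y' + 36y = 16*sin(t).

y = -6*cos(t)/25 + 8*sin(t)/25 + C1*exp(-3*t) + C2*t*exp(-3*t)

Divide through by 4: y'' + 6y' + 9y = 4*sin(t).
Characteristic equation r² + 6r + 9 = 0 has discriminant (6)² - 4·(9) = 0, so r = -3 is a repeated root.
Hence y_h = (C1 + C2*t)*exp(-3*t).
Try y_p = A*cos(t) + B*sin(t). Substituting and equating the coefficients of cos(t) and sin(t) gives A = -6/25, B = 8/25, so y_p = -6*cos(t)/25 + 8*sin(t)/25.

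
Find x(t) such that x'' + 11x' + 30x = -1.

x = -1/30 + C1*exp(-6*t) + C2*exp(-5*t)

Characteristic equation r² + 11r + 30 = 0 factors as (r + 6)(r + 5) = 0, so r = -6, -5.
Hence x_h = C1*exp(-6*t) + C2*exp(-5*t).
For the particular solution try x_p = A0. Substituting and matching coefficients of each power of t gives A0 = -1/30, so x_p = -1/30.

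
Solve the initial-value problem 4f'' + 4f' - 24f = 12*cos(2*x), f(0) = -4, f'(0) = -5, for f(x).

f = -15*cos(2*x)/52 - 13*exp(2*x)/4 - 6*exp(-3*x)/13 + 3*sin(2*x)/52

Divide through by 4: f'' + f' - 6f = 3*cos(2*x).
Characteristic equation r² + r - 6 = 0 factors as (r - 2)(r + 3) = 0, so r = 2, -3.
Hence f_h = C1*exp(2*x) + C2*exp(-3*x).
Try f_p = A*cos(2*x) + B*sin(2*x). Substituting and equating the coefficients of cos(2x) and sin(2x) gives A = -15/52, B = 3/52, so f_p = -15*cos(2*x)/52 + 3*sin(2*x)/52.
General solution: f = -15*cos(2*x)/52 + 3*sin(2*x)/52 + C1*exp(2*x) + C2*exp(-3*x).
Apply the initial conditions: f(0) = -15/52 + C1 + C2 = -4 and f'(0) = 3/26 - 3*C2 + 2*C1 = -5. Solving gives C1 = -13/4, C2 = -6/13.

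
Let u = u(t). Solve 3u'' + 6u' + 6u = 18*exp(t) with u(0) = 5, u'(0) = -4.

u = 6*exp(t)/5 - 7*exp(-t)*sin(t)/5 + 19*cos(t)*exp(-t)/5

Divide through by 3: u'' + 2u' + 2u = 6*exp(t).
Characteristic equation r² + 2r + 2 = 0 has discriminant (2)² - 4·(2) = -4 < 0, so r = -1 ± i.
Hence u_h = C1*cos(t)*exp(-t) + C2*exp(-t)*sin(t).
Try u_p = A*exp(t). Substituting into the equation and dividing by exp(t) gives A = 6/5, so u_p = 6*exp(t)/5.
General solution: u = 6*exp(t)/5 + C1*cos(t)*exp(-t) + C2*exp(-t)*sin(t).
Apply the initial conditions: u(0) = 6/5 + C1 = 5 and u'(0) = 6/5 + C2 - C1 = -4. Solving gives C1 = 19/5, C2 = -7/5.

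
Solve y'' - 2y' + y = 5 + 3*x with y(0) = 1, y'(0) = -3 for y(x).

Characteristic equation r² - 2r + 1 = 0 has discriminant (-2)² - 4·(1) = 0, so r = 1 is a repeated root.
Hence y_h = (C1 + C2*x)*exp(x).
For the particular solution try y_p = A0 + A1*x. Substituting and matching coefficients of each power of x gives A0 = 11, A1 = 3, so y_p = 11 + 3*x.
General solution: y = 11 + 3*x + C1*exp(x) + C2*x*exp(x).
Apply the initial conditions: y(0) = 11 + C1 = 1 and y'(0) = 3 + C1 + C2 = -3. Solving gives C1 = -10, C2 = 4.

y = 11 - 10*exp(x) + 3*x + 4*x*exp(x)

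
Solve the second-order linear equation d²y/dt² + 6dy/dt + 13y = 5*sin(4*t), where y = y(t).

Characteristic equation r² + 6r + 13 = 0 has discriminant (6)² - 4·(13) = -16 < 0, so r = -3 ± 2i.
Hence y_h = C1*cos(2*t)*exp(-3*t) + C2*exp(-3*t)*sin(2*t).
Try y_p = A*cos(4*t) + B*sin(4*t). Substituting and equating the coefficients of cos(4t) and sin(4t) gives A = -8/39, B = -1/39, so y_p = -8*cos(4*t)/39 - sin(4*t)/39.

y = -8*cos(4*t)/39 - sin(4*t)/39 + C1*cos(2*t)*exp(-3*t) + C2*exp(-3*t)*sin(2*t)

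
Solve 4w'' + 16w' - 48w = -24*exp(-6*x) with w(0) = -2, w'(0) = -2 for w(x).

w = -59*exp(2*x)/32 - 5*exp(-6*x)/32 + 3*x*exp(-6*x)/4

Divide through by 4: w'' + 4w' - 12w = -6*exp(-6*x).
Characteristic equation r² + 4r - 12 = 0 factors as (r + 6)(r - 2) = 0, so r = -6, 2.
Hence w_h = C1*exp(-6*x) + C2*exp(2*x).
Since exp(-6*x) solves the homogeneous equation (r = -6 is a root of multiplicity 1), multiply the trial by x. Try w_p = A*x*exp(-6*x). Substituting into the equation and dividing by exp(-6*x) gives A = 3/4, so w_p = 3*x*exp(-6*x)/4.
General solution: w = C1*exp(-6*x) + C2*exp(2*x) + 3*x*exp(-6*x)/4.
Apply the initial conditions: w(0) = C1 + C2 = -2 and w'(0) = 3/4 - 6*C1 + 2*C2 = -2. Solving gives C1 = -5/32, C2 = -59/32.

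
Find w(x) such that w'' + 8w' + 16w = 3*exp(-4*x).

w = C1*exp(-4*x) + 3*x**2*exp(-4*x)/2 + C2*x*exp(-4*x)

Characteristic equation r² + 8r + 16 = 0 has discriminant (8)² - 4·(16) = 0, so r = -4 is a repeated root.
Hence w_h = (C1 + C2*x)*exp(-4*x).
Since exp(-4*x) solves the homogeneous equation (r = -4 is a root of multiplicity 2), multiply the trial by x^2. Try w_p = A*x^2*exp(-4*x). Substituting into the equation and dividing by exp(-4*x) gives A = 3/2, so w_p = 3*x^2*exp(-4*x)/2.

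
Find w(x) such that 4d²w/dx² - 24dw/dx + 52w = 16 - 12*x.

Divide through by 4: w'' - 6w' + 13w = 4 - 3*x.
Characteristic equation r² - 6r + 13 = 0 has discriminant (-6)² - 4·(13) = -16 < 0, so r = 3 ± 2i.
Hence w_h = C1*cos(2*x)*exp(3*x) + C2*exp(3*x)*sin(2*x).
For the particular solution try w_p = A0 + A1*x. Substituting and matching coefficients of each power of x gives A0 = 34/169, A1 = -3/13, so w_p = 34/169 - 3*x/13.

w = 34/169 - 3*x/13 + C1*cos(2*x)*exp(3*x) + C2*exp(3*x)*sin(2*x)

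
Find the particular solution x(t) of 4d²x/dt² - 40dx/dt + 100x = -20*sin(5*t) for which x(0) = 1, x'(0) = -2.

Divide through by 4: x'' - 10x' + 25x = -5*sin(5*t).
Characteristic equation r² - 10r + 25 = 0 has discriminant (-10)² - 4·(25) = 0, so r = 5 is a repeated root.
Hence x_h = (C1 + C2*t)*exp(5*t).
Try x_p = A*cos(5*t) + B*sin(5*t). Substituting and equating the coefficients of cos(5t) and sin(5t) gives A = -1/10, B = 0, so x_p = -cos(5*t)/10.
General solution: x = -cos(5*t)/10 + C1*exp(5*t) + C2*t*exp(5*t).
Apply the initial conditions: x(0) = -1/10 + C1 = 1 and x'(0) = C2 + 5*C1 = -2. Solving gives C1 = 11/10, C2 = -15/2.

x = -cos(5*t)/10 + 11*exp(5*t)/10 - 15*t*exp(5*t)/2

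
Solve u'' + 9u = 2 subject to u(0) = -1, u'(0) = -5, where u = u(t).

u = 2/9 - 11*cos(3*t)/9 - 5*sin(3*t)/3

Characteristic equation r² + 9 = 0 has discriminant (0)² - 4·(9) = -36 < 0, so r = ± 3i.
Hence u_h = C1*cos(3*t) + C2*sin(3*t).
For the particular solution try u_p = A0. Substituting and matching coefficients of each power of t gives A0 = 2/9, so u_p = 2/9.
General solution: u = 2/9 + C1*cos(3*t) + C2*sin(3*t).
Apply the initial conditions: u(0) = 2/9 + C1 = -1 and u'(0) = 3*C2 = -5. Solving gives C1 = -11/9, C2 = -5/3.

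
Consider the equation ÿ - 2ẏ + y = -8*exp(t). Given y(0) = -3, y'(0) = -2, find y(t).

y = -3*exp(t) + t*exp(t) - 4*t**2*exp(t)

Characteristic equation r² - 2r + 1 = 0 has discriminant (-2)² - 4·(1) = 0, so r = 1 is a repeated root.
Hence y_h = (C1 + C2*t)*exp(t).
Since exp(t) solves the homogeneous equation (r = 1 is a root of multiplicity 2), multiply the trial by t^2. Try y_p = A*t^2*exp(t). Substituting into the equation and dividing by exp(t) gives A = -4, so y_p = -4*t^2*exp(t).
General solution: y = C1*exp(t) - 4*t^2*exp(t) + C2*t*exp(t).
Apply the initial conditions: y(0) = C1 = -3 and y'(0) = C1 + C2 = -2. Solving gives C1 = -3, C2 = 1.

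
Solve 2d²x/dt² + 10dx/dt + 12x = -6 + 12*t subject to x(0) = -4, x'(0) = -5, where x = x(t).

x = -4/3 + t - 14*exp(-2*t) + 34*exp(-3*t)/3

Divide through by 2: x'' + 5x' + 6x = -3 + 6*t.
Characteristic equation r² + 5r + 6 = 0 factors as (r + 2)(r + 3) = 0, so r = -2, -3.
Hence x_h = C1*exp(-2*t) + C2*exp(-3*t).
For the particular solution try x_p = A0 + A1*t. Substituting and matching coefficients of each power of t gives A0 = -4/3, A1 = 1, so x_p = -4/3 + t.
General solution: x = -4/3 + t + C1*exp(-2*t) + C2*exp(-3*t).
Apply the initial conditions: x(0) = -4/3 + C1 + C2 = -4 and x'(0) = 1 - 3*C2 - 2*C1 = -5. Solving gives C1 = -14, C2 = 34/3.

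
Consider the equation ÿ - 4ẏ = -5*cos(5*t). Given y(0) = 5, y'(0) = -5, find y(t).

Characteristic equation r² - 4r = 0 factors as (r - 4)r = 0, so r = 4, 0.
Hence y_h = C1*exp(4*t) + C2.
Try y_p = A*cos(5*t) + B*sin(5*t). Substituting and equating the coefficients of cos(5t) and sin(5t) gives A = 5/41, B = 4/41, so y_p = 4*sin(5*t)/41 + 5*cos(5*t)/41.
General solution: y = C2 + 4*sin(5*t)/41 + 5*cos(5*t)/41 + C1*exp(4*t).
Apply the initial conditions: y(0) = 5/41 + C1 + C2 = 5 and y'(0) = 20/41 + 4*C1 = -5. Solving gives C1 = -225/164, C2 = 25/4.

y = 25/4 - 225*exp(4*t)/164 + 4*sin(5*t)/41 + 5*cos(5*t)/41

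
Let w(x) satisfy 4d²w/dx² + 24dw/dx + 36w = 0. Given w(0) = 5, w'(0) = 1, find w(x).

Divide through by 4: w'' + 6w' + 9w = 0.
Characteristic equation r² + 6r + 9 = 0 has discriminant (6)² - 4·(9) = 0, so r = -3 is a repeated root.
Hence w_h = (C1 + C2*x)*exp(-3*x).
Apply the initial conditions: w(0) = C1 = 5 and w'(0) = C2 - 3*C1 = 1. Solving gives C1 = 5, C2 = 16.

w = 5*exp(-3*x) + 16*x*exp(-3*x)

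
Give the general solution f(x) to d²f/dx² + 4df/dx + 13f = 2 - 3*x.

Characteristic equation r² + 4r + 13 = 0 has discriminant (4)² - 4·(13) = -36 < 0, so r = -2 ± 3i.
Hence f_h = C1*cos(3*x)*exp(-2*x) + C2*exp(-2*x)*sin(3*x).
For the particular solution try f_p = A0 + A1*x. Substituting and matching coefficients of each power of x gives A0 = 38/169, A1 = -3/13, so f_p = 38/169 - 3*x/13.

f = 38/169 - 3*x/13 + C1*cos(3*x)*exp(-2*x) + C2*exp(-2*x)*sin(3*x)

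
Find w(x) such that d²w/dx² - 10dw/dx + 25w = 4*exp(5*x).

w = C1*exp(5*x) + 2*x**2*exp(5*x) + C2*x*exp(5*x)

Characteristic equation r² - 10r + 25 = 0 has discriminant (-10)² - 4·(25) = 0, so r = 5 is a repeated root.
Hence w_h = (C1 + C2*x)*exp(5*x).
Since exp(5*x) solves the homogeneous equation (r = 5 is a root of multiplicity 2), multiply the trial by x^2. Try w_p = A*x^2*exp(5*x). Substituting into the equation and dividing by exp(5*x) gives A = 2, so w_p = 2*x^2*exp(5*x).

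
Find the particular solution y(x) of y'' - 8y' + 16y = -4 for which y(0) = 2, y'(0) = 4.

y = -1/4 + 9*exp(4*x)/4 - 5*x*exp(4*x)

Characteristic equation r² - 8r + 16 = 0 has discriminant (-8)² - 4·(16) = 0, so r = 4 is a repeated root.
Hence y_h = (C1 + C2*x)*exp(4*x).
For the particular solution try y_p = A0. Substituting and matching coefficients of each power of x gives A0 = -1/4, so y_p = -1/4.
General solution: y = -1/4 + C1*exp(4*x) + C2*x*exp(4*x).
Apply the initial conditions: y(0) = -1/4 + C1 = 2 and y'(0) = C2 + 4*C1 = 4. Solving gives C1 = 9/4, C2 = -5.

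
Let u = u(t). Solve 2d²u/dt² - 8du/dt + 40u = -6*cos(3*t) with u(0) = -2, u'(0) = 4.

Divide through by 2: u'' - 4u' + 20u = -3*cos(3*t).
Characteristic equation r² - 4r + 20 = 0 has discriminant (-4)² - 4·(20) = -64 < 0, so r = 2 ± 4i.
Hence u_h = C1*cos(4*t)*exp(2*t) + C2*exp(2*t)*sin(4*t).
Try u_p = A*cos(3*t) + B*sin(3*t). Substituting and equating the coefficients of cos(3t) and sin(3t) gives A = -33/265, B = 36/265, so u_p = -33*cos(3*t)/265 + 36*sin(3*t)/265.
General solution: u = -33*cos(3*t)/265 + 36*sin(3*t)/265 + C1*cos(4*t)*exp(2*t) + C2*exp(2*t)*sin(4*t).
Apply the initial conditions: u(0) = -33/265 + C1 = -2 and u'(0) = 108/265 + 2*C1 + 4*C2 = 4. Solving gives C1 = -497/265, C2 = 973/530.

u = -33*cos(3*t)/265 + 36*sin(3*t)/265 - 497*cos(4*t)*exp(2*t)/265 + 973*exp(2*t)*sin(4*t)/530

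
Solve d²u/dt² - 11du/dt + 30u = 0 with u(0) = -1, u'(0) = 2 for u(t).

Characteristic equation r² - 11r + 30 = 0 factors as (r - 5)(r - 6) = 0, so r = 5, 6.
Hence u_h = C1*exp(5*t) + C2*exp(6*t).
Apply the initial conditions: u(0) = C1 + C2 = -1 and u'(0) = 5*C1 + 6*C2 = 2. Solving gives C1 = -8, C2 = 7.

u = -8*exp(5*t) + 7*exp(6*t)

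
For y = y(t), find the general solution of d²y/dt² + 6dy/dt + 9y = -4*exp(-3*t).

y = C1*exp(-3*t) - 2*t**2*exp(-3*t) + C2*t*exp(-3*t)

Characteristic equation r² + 6r + 9 = 0 has discriminant (6)² - 4·(9) = 0, so r = -3 is a repeated root.
Hence y_h = (C1 + C2*t)*exp(-3*t).
Since exp(-3*t) solves the homogeneous equation (r = -3 is a root of multiplicity 2), multiply the trial by t^2. Try y_p = A*t^2*exp(-3*t). Substituting into the equation and dividing by exp(-3*t) gives A = -2, so y_p = -2*t^2*exp(-3*t).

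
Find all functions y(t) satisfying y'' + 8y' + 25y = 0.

Characteristic equation r² + 8r + 25 = 0 has discriminant (8)² - 4·(25) = -36 < 0, so r = -4 ± 3i.
Hence y_h = C1*cos(3*t)*exp(-4*t) + C2*exp(-4*t)*sin(3*t).

y = C1*cos(3*t)*exp(-4*t) + C2*exp(-4*t)*sin(3*t)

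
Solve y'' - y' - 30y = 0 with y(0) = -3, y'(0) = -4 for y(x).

y = -19*exp(6*x)/11 - 14*exp(-5*x)/11

Characteristic equation r² - r - 30 = 0 factors as (r + 5)(r - 6) = 0, so r = -5, 6.
Hence y_h = C1*exp(-5*x) + C2*exp(6*x).
Apply the initial conditions: y(0) = C1 + C2 = -3 and y'(0) = -5*C1 + 6*C2 = -4. Solving gives C1 = -14/11, C2 = -19/11.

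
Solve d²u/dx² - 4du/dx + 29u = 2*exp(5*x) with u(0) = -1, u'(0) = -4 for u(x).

Characteristic equation r² - 4r + 29 = 0 has discriminant (-4)² - 4·(29) = -100 < 0, so r = 2 ± 5i.
Hence u_h = C1*cos(5*x)*exp(2*x) + C2*exp(2*x)*sin(5*x).
Try u_p = A*exp(5*x). Substituting into the equation and dividing by exp(5*x) gives A = 1/17, so u_p = exp(5*x)/17.
General solution: u = exp(5*x)/17 + C1*cos(5*x)*exp(2*x) + C2*exp(2*x)*sin(5*x).
Apply the initial conditions: u(0) = 1/17 + C1 = -1 and u'(0) = 5/17 + 2*C1 + 5*C2 = -4. Solving gives C1 = -18/17, C2 = -37/85.

u = exp(5*x)/17 - 37*exp(2*x)*sin(5*x)/85 - 18*cos(5*x)*exp(2*x)/17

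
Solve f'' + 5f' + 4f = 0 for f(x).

f = C1*exp(-4*x) + C2*exp(-x)

Characteristic equation r² + 5r + 4 = 0 factors as (r + 4)(r + 1) = 0, so r = -4, -1.
Hence f_h = C1*exp(-4*x) + C2*exp(-x).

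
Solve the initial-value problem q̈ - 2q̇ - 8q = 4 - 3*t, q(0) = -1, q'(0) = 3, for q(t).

q = -19/32 - 17*exp(-2*t)/24 + 3*t/8 + 29*exp(4*t)/96

Characteristic equation r² - 2r - 8 = 0 factors as (r - 4)(r + 2) = 0, so r = 4, -2.
Hence q_h = C1*exp(4*t) + C2*exp(-2*t).
For the particular solution try q_p = A0 + A1*t. Substituting and matching coefficients of each power of t gives A0 = -19/32, A1 = 3/8, so q_p = -19/32 + 3*t/8.
General solution: q = -19/32 + 3*t/8 + C1*exp(4*t) + C2*exp(-2*t).
Apply the initial conditions: q(0) = -19/32 + C1 + C2 = -1 and q'(0) = 3/8 - 2*C2 + 4*C1 = 3. Solving gives C1 = 29/96, C2 = -17/24.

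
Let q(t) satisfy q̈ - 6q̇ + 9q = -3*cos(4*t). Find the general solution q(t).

Characteristic equation r² - 6r + 9 = 0 has discriminant (-6)² - 4·(9) = 0, so r = 3 is a repeated root.
Hence q_h = (C1 + C2*t)*exp(3*t).
Try q_p = A*cos(4*t) + B*sin(4*t). Substituting and equating the coefficients of cos(4t) and sin(4t) gives A = 21/625, B = 72/625, so q_p = 21*cos(4*t)/625 + 72*sin(4*t)/625.

q = 21*cos(4*t)/625 + 72*sin(4*t)/625 + C1*exp(3*t) + C2*t*exp(3*t)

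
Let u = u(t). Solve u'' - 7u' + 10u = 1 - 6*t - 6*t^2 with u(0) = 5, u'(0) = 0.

Characteristic equation r² - 7r + 10 = 0 factors as (r - 5)(r - 2) = 0, so r = 5, 2.
Hence u_h = C1*exp(5*t) + C2*exp(2*t).
For the particular solution try u_p = A0 + A1*t + A2*t^2. Substituting and matching coefficients of each power of t gives A0 = -197/250, A1 = -36/25, A2 = -3/5, so u_p = -197/250 - 36*t/25 - 3*t^2/5.
General solution: u = -197/250 - 36*t/25 - 3*t^2/5 + C1*exp(5*t) + C2*exp(2*t).
Apply the initial conditions: u(0) = -197/250 + C1 + C2 = 5 and u'(0) = -36/25 + 2*C2 + 5*C1 = 0. Solving gives C1 = -1267/375, C2 = 55/6.

u = -197/250 - 1267*exp(5*t)/375 - 36*t/25 - 3*t**2/5 + 55*exp(2*t)/6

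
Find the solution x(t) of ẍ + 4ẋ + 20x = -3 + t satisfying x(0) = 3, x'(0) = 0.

x = -4/25 + t/20 + 79*cos(4*t)*exp(-2*t)/25 + 627*exp(-2*t)*sin(4*t)/400

Characteristic equation r² + 4r + 20 = 0 has discriminant (4)² - 4·(20) = -64 < 0, so r = -2 ± 4i.
Hence x_h = C1*cos(4*t)*exp(-2*t) + C2*exp(-2*t)*sin(4*t).
For the particular solution try x_p = A0 + A1*t. Substituting and matching coefficients of each power of t gives A0 = -4/25, A1 = 1/20, so x_p = -4/25 + t/20.
General solution: x = -4/25 + t/20 + C1*cos(4*t)*exp(-2*t) + C2*exp(-2*t)*sin(4*t).
Apply the initial conditions: x(0) = -4/25 + C1 = 3 and x'(0) = 1/20 - 2*C1 + 4*C2 = 0. Solving gives C1 = 79/25, C2 = 627/400.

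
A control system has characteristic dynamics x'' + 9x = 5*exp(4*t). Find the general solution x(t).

x = exp(4*t)/5 + C1*cos(3*t) + C2*sin(3*t)

Characteristic equation r² + 9 = 0 has discriminant (0)² - 4·(9) = -36 < 0, so r = ± 3i.
Hence x_h = C1*cos(3*t) + C2*sin(3*t).
Try x_p = A*exp(4*t). Substituting into the equation and dividing by exp(4*t) gives A = 1/5, so x_p = exp(4*t)/5.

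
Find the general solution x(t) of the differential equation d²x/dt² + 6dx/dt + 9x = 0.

x = C1*exp(-3*t) + C2*t*exp(-3*t)

Characteristic equation r² + 6r + 9 = 0 has discriminant (6)² - 4·(9) = 0, so r = -3 is a repeated root.
Hence x_h = (C1 + C2*t)*exp(-3*t).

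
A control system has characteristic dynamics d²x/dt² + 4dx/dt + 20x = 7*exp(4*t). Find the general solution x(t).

x = 7*exp(4*t)/52 + C1*cos(4*t)*exp(-2*t) + C2*exp(-2*t)*sin(4*t)

Characteristic equation r² + 4r + 20 = 0 has discriminant (4)² - 4·(20) = -64 < 0, so r = -2 ± 4i.
Hence x_h = C1*cos(4*t)*exp(-2*t) + C2*exp(-2*t)*sin(4*t).
Try x_p = A*exp(4*t). Substituting into the equation and dividing by exp(4*t) gives A = 7/52, so x_p = 7*exp(4*t)/52.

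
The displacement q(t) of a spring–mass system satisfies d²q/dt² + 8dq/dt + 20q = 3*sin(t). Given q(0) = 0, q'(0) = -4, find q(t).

Characteristic equation r² + 8r + 20 = 0 has discriminant (8)² - 4·(20) = -16 < 0, so r = -4 ± 2i.
Hence q_h = C1*cos(2*t)*exp(-4*t) + C2*exp(-4*t)*sin(2*t).
Try q_p = A*cos(t) + B*sin(t). Substituting and equating the coefficients of cos(t) and sin(t) gives A = -24/425, B = 57/425, so q_p = -24*cos(t)/425 + 57*sin(t)/425.
General solution: q = -24*cos(t)/425 + 57*sin(t)/425 + C1*cos(2*t)*exp(-4*t) + C2*exp(-4*t)*sin(2*t).
Apply the initial conditions: q(0) = -24/425 + C1 = 0 and q'(0) = 57/425 - 4*C1 + 2*C2 = -4. Solving gives C1 = 24/425, C2 = -1661/850.

q = -24*cos(t)/425 + 57*sin(t)/425 - 1661*exp(-4*t)*sin(2*t)/850 + 24*cos(2*t)*exp(-4*t)/425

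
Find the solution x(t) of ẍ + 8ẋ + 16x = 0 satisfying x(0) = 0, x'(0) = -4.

Characteristic equation r² + 8r + 16 = 0 has discriminant (8)² - 4·(16) = 0, so r = -4 is a repeated root.
Hence x_h = (C1 + C2*t)*exp(-4*t).
Apply the initial conditions: x(0) = C1 = 0 and x'(0) = C2 - 4*C1 = -4. Solving gives C1 = 0, C2 = -4.

x = -4*t*exp(-4*t)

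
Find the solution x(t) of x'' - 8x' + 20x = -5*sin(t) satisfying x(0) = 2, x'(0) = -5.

Characteristic equation r² - 8r + 20 = 0 has discriminant (-8)² - 4·(20) = -16 < 0, so r = 4 ± 2i.
Hence x_h = C1*cos(2*t)*exp(4*t) + C2*exp(4*t)*sin(2*t).
Try x_p = A*cos(t) + B*sin(t). Substituting and equating the coefficients of cos(t) and sin(t) gives A = -8/85, B = -19/85, so x_p = -19*sin(t)/85 - 8*cos(t)/85.
General solution: x = -19*sin(t)/85 - 8*cos(t)/85 + C1*cos(2*t)*exp(4*t) + C2*exp(4*t)*sin(2*t).
Apply the initial conditions: x(0) = -8/85 + C1 = 2 and x'(0) = -19/85 + 2*C2 + 4*C1 = -5. Solving gives C1 = 178/85, C2 = -559/85.

x = -19*sin(t)/85 - 8*cos(t)/85 - 559*exp(4*t)*sin(2*t)/85 + 178*cos(2*t)*exp(4*t)/85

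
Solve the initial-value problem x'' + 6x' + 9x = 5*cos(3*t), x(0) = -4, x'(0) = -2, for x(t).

x = -4*exp(-3*t) + 5*sin(3*t)/18 - 89*t*exp(-3*t)/6

Characteristic equation r² + 6r + 9 = 0 has discriminant (6)² - 4·(9) = 0, so r = -3 is a repeated root.
Hence x_h = (C1 + C2*t)*exp(-3*t).
Try x_p = A*cos(3*t) + B*sin(3*t). Substituting and equating the coefficients of cos(3t) and sin(3t) gives A = 0, B = 5/18, so x_p = 5*sin(3*t)/18.
General solution: x = 5*sin(3*t)/18 + C1*exp(-3*t) + C2*t*exp(-3*t).
Apply the initial conditions: x(0) = C1 = -4 and x'(0) = 5/6 + C2 - 3*C1 = -2. Solving gives C1 = -4, C2 = -89/6.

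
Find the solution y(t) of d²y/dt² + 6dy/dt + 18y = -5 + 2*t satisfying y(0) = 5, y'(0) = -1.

y = -17/54 + t/9 + 89*exp(-3*t)*sin(3*t)/18 + 287*cos(3*t)*exp(-3*t)/54

Characteristic equation r² + 6r + 18 = 0 has discriminant (6)² - 4·(18) = -36 < 0, so r = -3 ± 3i.
Hence y_h = C1*cos(3*t)*exp(-3*t) + C2*exp(-3*t)*sin(3*t).
For the particular solution try y_p = A0 + A1*t. Substituting and matching coefficients of each power of t gives A0 = -17/54, A1 = 1/9, so y_p = -17/54 + t/9.
General solution: y = -17/54 + t/9 + C1*cos(3*t)*exp(-3*t) + C2*exp(-3*t)*sin(3*t).
Apply the initial conditions: y(0) = -17/54 + C1 = 5 and y'(0) = 1/9 - 3*C1 + 3*C2 = -1. Solving gives C1 = 287/54, C2 = 89/18.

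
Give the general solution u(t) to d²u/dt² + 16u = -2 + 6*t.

Characteristic equation r² + 16 = 0 has discriminant (0)² - 4·(16) = -64 < 0, so r = ± 4i.
Hence u_h = C1*cos(4*t) + C2*sin(4*t).
For the particular solution try u_p = A0 + A1*t. Substituting and matching coefficients of each power of t gives A0 = -1/8, A1 = 3/8, so u_p = -1/8 + 3*t/8.

u = -1/8 + 3*t/8 + C1*cos(4*t) + C2*sin(4*t)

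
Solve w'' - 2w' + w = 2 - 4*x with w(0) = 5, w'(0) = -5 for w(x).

w = -6 - 4*x + 11*exp(x) - 12*x*exp(x)

Characteristic equation r² - 2r + 1 = 0 has discriminant (-2)² - 4·(1) = 0, so r = 1 is a repeated root.
Hence w_h = (C1 + C2*x)*exp(x).
For the particular solution try w_p = A0 + A1*x. Substituting and matching coefficients of each power of x gives A0 = -6, A1 = -4, so w_p = -6 - 4*x.
General solution: w = -6 - 4*x + C1*exp(x) + C2*x*exp(x).
Apply the initial conditions: w(0) = -6 + C1 = 5 and w'(0) = -4 + C1 + C2 = -5. Solving gives C1 = 11, C2 = -12.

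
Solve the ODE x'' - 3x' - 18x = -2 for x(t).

x = 1/9 + C1*exp(6*t) + C2*exp(-3*t)

Characteristic equation r² - 3r - 18 = 0 factors as (r - 6)(r + 3) = 0, so r = 6, -3.
Hence x_h = C1*exp(6*t) + C2*exp(-3*t).
For the particular solution try x_p = A0. Substituting and matching coefficients of each power of t gives A0 = 1/9, so x_p = 1/9.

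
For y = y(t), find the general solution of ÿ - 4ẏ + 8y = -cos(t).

Characteristic equation r² - 4r + 8 = 0 has discriminant (-4)² - 4·(8) = -16 < 0, so r = 2 ± 2i.
Hence y_h = C1*cos(2*t)*exp(2*t) + C2*exp(2*t)*sin(2*t).
Try y_p = A*cos(t) + B*sin(t). Substituting and equating the coefficients of cos(t) and sin(t) gives A = -7/65, B = 4/65, so y_p = -7*cos(t)/65 + 4*sin(t)/65.

y = -7*cos(t)/65 + 4*sin(t)/65 + C1*cos(2*t)*exp(2*t) + C2*exp(2*t)*sin(2*t)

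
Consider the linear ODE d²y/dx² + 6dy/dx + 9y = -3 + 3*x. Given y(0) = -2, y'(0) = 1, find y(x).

Characteristic equation r² + 6r + 9 = 0 has discriminant (6)² - 4·(9) = 0, so r = -3 is a repeated root.
Hence y_h = (C1 + C2*x)*exp(-3*x).
For the particular solution try y_p = A0 + A1*x. Substituting and matching coefficients of each power of x gives A0 = -5/9, A1 = 1/3, so y_p = -5/9 + x/3.
General solution: y = -5/9 + x/3 + C1*exp(-3*x) + C2*x*exp(-3*x).
Apply the initial conditions: y(0) = -5/9 + C1 = -2 and y'(0) = 1/3 + C2 - 3*C1 = 1. Solving gives C1 = -13/9, C2 = -11/3.

y = -5/9 - 13*exp(-3*x)/9 + x/3 - 11*x*exp(-3*x)/3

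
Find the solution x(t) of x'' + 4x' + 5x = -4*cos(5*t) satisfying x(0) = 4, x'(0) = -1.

Characteristic equation r² + 4r + 5 = 0 has discriminant (4)² - 4·(5) = -4 < 0, so r = -2 ± i.
Hence x_h = C1*cos(t)*exp(-2*t) + C2*exp(-2*t)*sin(t).
Try x_p = A*cos(5*t) + B*sin(5*t). Substituting and equating the coefficients of cos(5t) and sin(5t) gives A = 1/10, B = -1/10, so x_p = -sin(5*t)/10 + cos(5*t)/10.
General solution: x = -sin(5*t)/10 + cos(5*t)/10 + C1*cos(t)*exp(-2*t) + C2*exp(-2*t)*sin(t).
Apply the initial conditions: x(0) = 1/10 + C1 = 4 and x'(0) = -1/2 + C2 - 2*C1 = -1. Solving gives C1 = 39/10, C2 = 73/10.

x = -sin(5*t)/10 + cos(5*t)/10 + 39*cos(t)*exp(-2*t)/10 + 73*exp(-2*t)*sin(t)/10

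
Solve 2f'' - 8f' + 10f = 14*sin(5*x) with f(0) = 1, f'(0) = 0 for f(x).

f = -7*sin(5*x)/40 + 7*cos(5*x)/40 - 31*exp(2*x)*sin(x)/40 + 33*cos(x)*exp(2*x)/40

Divide through by 2: f'' - 4f' + 5f = 7*sin(5*x).
Characteristic equation r² - 4r + 5 = 0 has discriminant (-4)² - 4·(5) = -4 < 0, so r = 2 ± i.
Hence f_h = C1*cos(x)*exp(2*x) + C2*exp(2*x)*sin(x).
Try f_p = A*cos(5*x) + B*sin(5*x). Substituting and equating the coefficients of cos(5x) and sin(5x) gives A = 7/40, B = -7/40, so f_p = -7*sin(5*x)/40 + 7*cos(5*x)/40.
General solution: f = -7*sin(5*x)/40 + 7*cos(5*x)/40 + C1*cos(x)*exp(2*x) + C2*exp(2*x)*sin(x).
Apply the initial conditions: f(0) = 7/40 + C1 = 1 and f'(0) = -7/8 + C2 + 2*C1 = 0. Solving gives C1 = 33/40, C2 = -31/40.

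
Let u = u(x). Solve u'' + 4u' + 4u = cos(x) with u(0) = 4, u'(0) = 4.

u = 3*cos(x)/25 + 4*sin(x)/25 + 97*exp(-2*x)/25 + 58*x*exp(-2*x)/5

Characteristic equation r² + 4r + 4 = 0 has discriminant (4)² - 4·(4) = 0, so r = -2 is a repeated root.
Hence u_h = (C1 + C2*x)*exp(-2*x).
Try u_p = A*cos(x) + B*sin(x). Substituting and equating the coefficients of cos(x) and sin(x) gives A = 3/25, B = 4/25, so u_p = 3*cos(x)/25 + 4*sin(x)/25.
General solution: u = 3*cos(x)/25 + 4*sin(x)/25 + C1*exp(-2*x) + C2*x*exp(-2*x).
Apply the initial conditions: u(0) = 3/25 + C1 = 4 and u'(0) = 4/25 + C2 - 2*C1 = 4. Solving gives C1 = 97/25, C2 = 58/5.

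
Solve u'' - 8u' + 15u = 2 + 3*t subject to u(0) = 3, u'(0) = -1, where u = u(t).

u = 6/25 - 237*exp(5*t)/50 + t/5 + 15*exp(3*t)/2

Characteristic equation r² - 8r + 15 = 0 factors as (r - 3)(r - 5) = 0, so r = 3, 5.
Hence u_h = C1*exp(3*t) + C2*exp(5*t).
For the particular solution try u_p = A0 + A1*t. Substituting and matching coefficients of each power of t gives A0 = 6/25, A1 = 1/5, so u_p = 6/25 + t/5.
General solution: u = 6/25 + t/5 + C1*exp(3*t) + C2*exp(5*t).
Apply the initial conditions: u(0) = 6/25 + C1 + C2 = 3 and u'(0) = 1/5 + 3*C1 + 5*C2 = -1. Solving gives C1 = 15/2, C2 = -237/50.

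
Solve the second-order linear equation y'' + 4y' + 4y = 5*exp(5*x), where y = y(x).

y = 5*exp(5*x)/49 + C1*exp(-2*x) + C2*x*exp(-2*x)

Characteristic equation r² + 4r + 4 = 0 has discriminant (4)² - 4·(4) = 0, so r = -2 is a repeated root.
Hence y_h = (C1 + C2*x)*exp(-2*x).
Try y_p = A*exp(5*x). Substituting into the equation and dividing by exp(5*x) gives A = 5/49, so y_p = 5*exp(5*x)/49.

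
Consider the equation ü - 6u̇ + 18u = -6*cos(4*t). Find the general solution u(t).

Characteristic equation r² - 6r + 18 = 0 has discriminant (-6)² - 4·(18) = -36 < 0, so r = 3 ± 3i.
Hence u_h = C1*cos(3*t)*exp(3*t) + C2*exp(3*t)*sin(3*t).
Try u_p = A*cos(4*t) + B*sin(4*t). Substituting and equating the coefficients of cos(4t) and sin(4t) gives A = -3/145, B = 36/145, so u_p = -3*cos(4*t)/145 + 36*sin(4*t)/145.

u = -3*cos(4*t)/145 + 36*sin(4*t)/145 + C1*cos(3*t)*exp(3*t) + C2*exp(3*t)*sin(3*t)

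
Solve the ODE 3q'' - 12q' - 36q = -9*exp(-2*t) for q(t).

q = C1*exp(-2*t) + C2*exp(6*t) + 3*t*exp(-2*t)/8

Divide through by 3: q'' - 4q' - 12q = -3*exp(-2*t).
Characteristic equation r² - 4r - 12 = 0 factors as (r + 2)(r - 6) = 0, so r = -2, 6.
Hence q_h = C1*exp(-2*t) + C2*exp(6*t).
Since exp(-2*t) solves the homogeneous equation (r = -2 is a root of multiplicity 1), multiply the trial by t. Try q_p = A*t*exp(-2*t). Substituting into the equation and dividing by exp(-2*t) gives A = 3/8, so q_p = 3*t*exp(-2*t)/8.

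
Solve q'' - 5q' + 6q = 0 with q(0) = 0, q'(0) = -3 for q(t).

q = -3*exp(3*t) + 3*exp(2*t)

Characteristic equation r² - 5r + 6 = 0 factors as (r - 3)(r - 2) = 0, so r = 3, 2.
Hence q_h = C1*exp(3*t) + C2*exp(2*t).
Apply the initial conditions: q(0) = C1 + C2 = 0 and q'(0) = 2*C2 + 3*C1 = -3. Solving gives C1 = -3, C2 = 3.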